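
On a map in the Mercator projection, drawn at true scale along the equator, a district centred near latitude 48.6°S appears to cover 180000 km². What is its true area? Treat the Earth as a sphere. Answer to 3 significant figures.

For Mercator, h = k = sec φ (a conformal cylindrical projection has a single point scale, 1/cos φ).
Areal scale = k² = sec²φ = 1/cos²(48.6°) = 1/0.6613² = 2.287.
True area = apparent / (areal scale) = 180000 / 2.287 ≈ 78700 km².

78700 km²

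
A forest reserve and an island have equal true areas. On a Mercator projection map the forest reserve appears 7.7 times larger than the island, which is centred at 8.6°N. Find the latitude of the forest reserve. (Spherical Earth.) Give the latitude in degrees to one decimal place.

69.1°

On Mercator, (apparent₁)/(apparent₂) = sec²φ₁ / sec²φ₂ when true areas are equal.
cos²φ₂ / cos²φ₁ = 7.7  ⇒  cos φ₁ = cos 8.6° / √7.7 = 0.9888/2.775 = 0.3563.
φ₁ = arccos(0.3563) ≈ 69.1°.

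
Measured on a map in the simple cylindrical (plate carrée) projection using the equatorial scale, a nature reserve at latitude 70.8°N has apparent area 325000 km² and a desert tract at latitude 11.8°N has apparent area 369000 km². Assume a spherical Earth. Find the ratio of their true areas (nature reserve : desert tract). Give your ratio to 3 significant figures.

On the plate carrée, areal scale = h·k = 1 × sec φ, so true area = apparent × cos φ.
True area of nature reserve: 325000 × cos(70.8°) = 325000 × 0.3289 = 106900 km².
True area of desert tract: 369000 × cos(11.8°) = 369000 × 0.9789 = 361200 km².
Ratio = 106900 / 361200 ≈ 0.296.

0.296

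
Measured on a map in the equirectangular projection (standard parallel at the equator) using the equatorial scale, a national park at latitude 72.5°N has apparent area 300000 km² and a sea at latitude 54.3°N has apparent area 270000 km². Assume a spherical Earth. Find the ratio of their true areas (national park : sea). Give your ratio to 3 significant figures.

0.573

On the plate carrée, areal scale = h·k = 1 × sec φ, so true area = apparent × cos φ.
True area of national park: 300000 × cos(72.5°) = 300000 × 0.3007 = 90210 km².
True area of sea: 270000 × cos(54.3°) = 270000 × 0.5835 = 157600 km².
Ratio = 90210 / 157600 ≈ 0.573.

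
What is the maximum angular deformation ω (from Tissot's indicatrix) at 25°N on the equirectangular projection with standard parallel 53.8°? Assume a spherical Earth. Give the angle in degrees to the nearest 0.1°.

In the equirectangular projection with standard parallel φ₀ = 53.8° (x = Rλ cos φ₀, y = Rφ), meridians are true-scale (h = 1) and the parallel scale is k = cos φ₀ / cos φ.
At 25°: h = 1.000, k = 0.6517; principal scales a = 1.000, b = 0.6517.
sin(ω/2) = (a − b)/(a + b) = 0.3483/1.652 = 0.2109, so ω = 2 arcsin(0.2109) ≈ 24.4°.

24.4°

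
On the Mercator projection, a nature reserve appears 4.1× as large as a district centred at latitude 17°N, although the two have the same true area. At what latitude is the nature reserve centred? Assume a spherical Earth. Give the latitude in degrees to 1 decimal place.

For equal true areas on Mercator, apparent areas scale as sec²φ, so the ratio is cos²φ₂ / cos²φ₁.
cos²φ₂ / cos²φ₁ = 4.1  ⇒  cos φ₁ = cos 17° / √4.1 = 0.9563/2.025 = 0.4723.
φ₁ = arccos(0.4723) ≈ 61.8°.

61.8°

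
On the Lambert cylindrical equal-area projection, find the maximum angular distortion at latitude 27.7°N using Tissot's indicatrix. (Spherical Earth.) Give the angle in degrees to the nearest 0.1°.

The Lambert cylindrical equal-area projection is the cylindrical equal-area projection with its standard parallel at the equator (φ₀ = 0). For cylindrical equal-area with standard parallel φ₀, h = cos φ / cos φ₀ and k = cos φ₀ / cos φ, so h·k = 1.
At 27.7°: h = 0.8854, k = 1.129; principal scales a = 1.129, b = 0.8854.
sin(ω/2) = (a − b)/(a + b) = 0.2440/2.015 = 0.1211, so ω = 2 arcsin(0.1211) ≈ 13.9°.

13.9°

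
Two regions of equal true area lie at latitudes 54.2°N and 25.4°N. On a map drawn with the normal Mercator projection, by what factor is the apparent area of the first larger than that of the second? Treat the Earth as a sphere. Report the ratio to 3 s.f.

Mercator is conformal with k = sec φ, so areal scale = k² = sec²φ.
At 54.2°: sec²(54.2°) = 1/0.5850² = 2.922.
At 25.4°: sec²(25.4°) = 1/0.9033² = 1.225.
Ratio = 2.922/1.225 = cos²(25.4°)/cos²(54.2°) ≈ 2.38.

2.38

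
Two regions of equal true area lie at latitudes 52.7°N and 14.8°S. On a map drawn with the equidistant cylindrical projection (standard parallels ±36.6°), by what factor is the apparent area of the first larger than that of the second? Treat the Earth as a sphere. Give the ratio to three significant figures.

With standard parallel φ₀ = 36.6°, the equirectangular projection gives x = Rλ cos φ₀, y = Rφ, so h = 1 and k = cos 36.6° / cos φ.
Areal scale at 52.7°: h·k = 1.000 × 1.325 = 1.325.
Areal scale at 14.8°: h·k = 1.000 × 0.8304 = 0.8304.
Ratio = 1.325/0.8304 ≈ 1.60.

1.60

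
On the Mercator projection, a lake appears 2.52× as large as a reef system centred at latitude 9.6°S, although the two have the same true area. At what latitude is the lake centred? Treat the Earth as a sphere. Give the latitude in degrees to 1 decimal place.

For equal true areas on Mercator, apparent areas scale as sec²φ, so the ratio is cos²φ₂ / cos²φ₁.
cos²φ₂ / cos²φ₁ = 2.52  ⇒  cos φ₁ = cos 9.6° / √2.52 = 0.9860/1.587 = 0.6211.
φ₁ = arccos(0.6211) ≈ 51.6°.

51.6°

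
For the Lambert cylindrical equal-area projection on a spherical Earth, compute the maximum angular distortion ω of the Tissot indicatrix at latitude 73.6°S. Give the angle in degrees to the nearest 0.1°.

116.9°

The Lambert cylindrical equal-area projection is the cylindrical equal-area projection with its standard parallel at the equator (φ₀ = 0). A cylindrical equal-area projection with standard parallel φ₀ has meridian scale h = cos φ / cos φ₀ and parallel scale k = cos φ₀ / cos φ (so areas are preserved, h·k = 1).
At 73.6°: h = 0.2823, k = 3.542; principal scales a = 3.542, b = 0.2823.
sin(ω/2) = (a − b)/(a + b) = 3.259/3.824 = 0.8523, so ω = 2 arcsin(0.8523) ≈ 116.9°.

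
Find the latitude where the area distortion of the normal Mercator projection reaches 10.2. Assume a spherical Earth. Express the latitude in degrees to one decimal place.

71.8°

Mercator areal scale is sec²φ.
sec²φ = 10.2  ⇒  cos²φ = 0.09804  ⇒  cos φ = 0.3131.
φ = arccos(0.3131) ≈ 71.8°.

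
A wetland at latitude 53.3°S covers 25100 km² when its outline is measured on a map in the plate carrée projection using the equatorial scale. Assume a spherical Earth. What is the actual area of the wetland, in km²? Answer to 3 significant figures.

15000 km²

Plate carrée maps x = Rλ, y = Rφ. The meridian scale is h = 1 and the parallel scale is k = 1/cos φ = sec φ.
Areal scale = h·k = 1 × sec φ; at 53.3°, h = 1.000, k = 1.673, so h·k = 1.673.
True area = apparent / (areal scale) = 25100 / 1.673 ≈ 15000 km².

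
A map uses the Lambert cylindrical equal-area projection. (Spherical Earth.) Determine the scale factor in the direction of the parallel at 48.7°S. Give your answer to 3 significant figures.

The Lambert cylindrical equal-area projection is the cylindrical equal-area projection with its standard parallel at the equator (φ₀ = 0). For cylindrical equal-area with standard parallel φ₀, h = cos φ / cos φ₀ and k = cos φ₀ / cos φ, so h·k = 1.
k = cos 0° / cos 48.7° = 1.000/0.6600 = 1.515.

1.52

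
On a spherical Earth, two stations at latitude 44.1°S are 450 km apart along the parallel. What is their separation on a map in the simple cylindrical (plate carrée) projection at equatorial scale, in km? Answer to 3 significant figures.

627 km

Plate carrée maps x = Rλ, y = Rφ. The meridian scale is h = 1 and the parallel scale is k = 1/cos φ = sec φ.
Along the parallel, k = sec 44.1° = 1/0.7181 = 1.393.
Map distance = 450 × 1.393 ≈ 627 km.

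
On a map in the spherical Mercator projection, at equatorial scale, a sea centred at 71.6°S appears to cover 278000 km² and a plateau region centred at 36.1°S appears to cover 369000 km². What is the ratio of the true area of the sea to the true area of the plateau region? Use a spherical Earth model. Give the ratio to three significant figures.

0.115

Since Mercator area scale is 1/cos²φ, the true area equals the apparent area multiplied by cos²φ.
True area of sea: 278000 × cos²(71.6°) = 278000 × 0.09963 = 27700 km².
True area of plateau region: 369000 × cos²(36.1°) = 369000 × 0.6528 = 240900 km².
Ratio = 27700 / 240900 ≈ 0.115.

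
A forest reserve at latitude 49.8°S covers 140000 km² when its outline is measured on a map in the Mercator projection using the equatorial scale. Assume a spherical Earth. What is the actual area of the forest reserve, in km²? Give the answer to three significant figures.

For Mercator, h = k = sec φ (a conformal cylindrical projection has a single point scale, 1/cos φ).
Areal scale = k² = sec²φ = 1/cos²(49.8°) = 1/0.6455² = 2.400.
True area = apparent / (areal scale) = 140000 / 2.400 ≈ 58300 km².

58300 km²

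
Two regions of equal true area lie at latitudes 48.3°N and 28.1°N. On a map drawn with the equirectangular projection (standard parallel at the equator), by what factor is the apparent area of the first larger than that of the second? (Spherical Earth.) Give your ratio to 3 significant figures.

1.33

In the plate carrée (x = Rλ, y = Rφ), meridians are true-scale (h = 1) and parallels are stretched by k = sec φ.
Areal scale at 48.3°: h·k = 1.000 × 1.503 = 1.503.
Areal scale at 28.1°: h·k = 1.000 × 1.134 = 1.134.
Ratio = 1.503/1.134 ≈ 1.33.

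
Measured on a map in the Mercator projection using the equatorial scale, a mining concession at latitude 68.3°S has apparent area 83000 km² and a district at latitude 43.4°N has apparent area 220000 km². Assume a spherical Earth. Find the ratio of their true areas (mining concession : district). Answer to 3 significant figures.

On Mercator the areal scale is sec²φ, so true area = apparent × cos²φ.
True area of mining concession: 83000 × cos²(68.3°) = 83000 × 0.1367 = 11350 km².
True area of district: 220000 × cos²(43.4°) = 220000 × 0.5279 = 116100 km².
Ratio = 11350 / 116100 ≈ 0.0977.

0.0977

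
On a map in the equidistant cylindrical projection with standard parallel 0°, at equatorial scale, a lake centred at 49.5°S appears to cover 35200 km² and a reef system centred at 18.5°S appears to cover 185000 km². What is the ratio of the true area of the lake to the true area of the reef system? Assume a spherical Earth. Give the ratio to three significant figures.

0.130

Plate carrée has h = 1 and k = sec φ, giving areal scale sec φ; true area = (apparent area) · cos φ.
True area of lake: 35200 × cos(49.5°) = 35200 × 0.6494 = 22860 km².
True area of reef system: 185000 × cos(18.5°) = 185000 × 0.9483 = 175400 km².
Ratio = 22860 / 175400 ≈ 0.130.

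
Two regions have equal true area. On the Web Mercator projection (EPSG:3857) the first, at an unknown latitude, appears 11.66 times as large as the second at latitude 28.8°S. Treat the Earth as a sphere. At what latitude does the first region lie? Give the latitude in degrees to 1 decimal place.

75.1°

On Mercator, (apparent₁)/(apparent₂) = sec²φ₁ / sec²φ₂ when true areas are equal.
cos²φ₂ / cos²φ₁ = 11.66  ⇒  cos φ₁ = cos 28.8° / √11.66 = 0.8763/3.415 = 0.2566.
φ₁ = arccos(0.2566) ≈ 75.1°.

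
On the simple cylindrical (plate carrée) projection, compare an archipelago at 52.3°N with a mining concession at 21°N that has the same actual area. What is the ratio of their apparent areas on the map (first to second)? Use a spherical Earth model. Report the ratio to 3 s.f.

1.53

For the equirectangular projection with φ₀ = 0 (plate carrée), h = 1 along meridians and k = sec φ along parallels.
Areal scale at 52.3°: h·k = 1.000 × 1.635 = 1.635.
Areal scale at 21°: h·k = 1.000 × 1.071 = 1.071.
Ratio = 1.635/1.071 ≈ 1.53.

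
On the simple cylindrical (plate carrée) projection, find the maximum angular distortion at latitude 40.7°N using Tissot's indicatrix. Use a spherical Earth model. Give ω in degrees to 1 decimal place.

15.8°

In the plate carrée (x = Rλ, y = Rφ), meridians are true-scale (h = 1) and parallels are stretched by k = sec φ.
At 40.7°: h = 1.000, k = 1.319; principal scales a = 1.319, b = 1.000.
sin(ω/2) = (a − b)/(a + b) = 0.3190/2.319 = 0.1376, so ω = 2 arcsin(0.1376) ≈ 15.8°.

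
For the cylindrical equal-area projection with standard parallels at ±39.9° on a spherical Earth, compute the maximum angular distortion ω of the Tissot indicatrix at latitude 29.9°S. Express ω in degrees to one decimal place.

A cylindrical equal-area projection with standard parallel φ₀ has meridian scale h = cos φ / cos φ₀ and parallel scale k = cos φ₀ / cos φ (so areas are preserved, h·k = 1).
At 29.9°: h = 1.130, k = 0.8850; principal scales a = 1.130, b = 0.8850.
sin(ω/2) = (a − b)/(a + b) = 0.2450/2.015 = 0.1216, so ω = 2 arcsin(0.1216) ≈ 14.0°.

14.0°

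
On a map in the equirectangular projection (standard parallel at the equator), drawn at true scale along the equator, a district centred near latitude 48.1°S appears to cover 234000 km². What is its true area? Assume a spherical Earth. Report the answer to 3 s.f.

156000 km²

Plate carrée maps x = Rλ, y = Rφ. The meridian scale is h = 1 and the parallel scale is k = 1/cos φ = sec φ.
Areal scale = h·k = 1 × sec φ; at 48.1°, h = 1.000, k = 1.497, so h·k = 1.497.
True area = apparent / (areal scale) = 234000 / 1.497 ≈ 156000 km².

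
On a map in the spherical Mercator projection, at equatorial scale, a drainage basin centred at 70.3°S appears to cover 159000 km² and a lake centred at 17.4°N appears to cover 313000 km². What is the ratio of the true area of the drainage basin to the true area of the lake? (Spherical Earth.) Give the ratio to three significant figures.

On Mercator the areal scale is sec²φ, so true area = apparent × cos²φ.
True area of drainage basin: 159000 × cos²(70.3°) = 159000 × 0.1136 = 18070 km².
True area of lake: 313000 × cos²(17.4°) = 313000 × 0.9106 = 285000 km².
Ratio = 18070 / 285000 ≈ 0.0634.

0.0634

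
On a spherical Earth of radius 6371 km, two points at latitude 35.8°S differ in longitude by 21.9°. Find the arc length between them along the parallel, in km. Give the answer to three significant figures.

1980 km

Arc length along a parallel = R cos φ · Δλ (with Δλ in radians).
= 6371 × cos 35.8° × (21.9° × π/180) = 6371 × 0.8111 × 0.3822 ≈ 1980 km.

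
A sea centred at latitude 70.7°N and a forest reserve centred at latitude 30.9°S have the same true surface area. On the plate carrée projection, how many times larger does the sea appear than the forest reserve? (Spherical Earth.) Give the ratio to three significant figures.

2.60

Plate carrée maps x = Rλ, y = Rφ. The meridian scale is h = 1 and the parallel scale is k = 1/cos φ = sec φ.
Areal scale at 70.7°: h·k = 1.000 × 3.026 = 3.026.
Areal scale at 30.9°: h·k = 1.000 × 1.165 = 1.165.
Ratio = 3.026/1.165 ≈ 2.60.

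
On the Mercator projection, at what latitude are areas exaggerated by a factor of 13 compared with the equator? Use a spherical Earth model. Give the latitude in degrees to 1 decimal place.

Mercator areal scale is sec²φ.
sec²φ = 13  ⇒  cos²φ = 0.07692  ⇒  cos φ = 0.2774.
φ = arccos(0.2774) ≈ 73.9°.

73.9°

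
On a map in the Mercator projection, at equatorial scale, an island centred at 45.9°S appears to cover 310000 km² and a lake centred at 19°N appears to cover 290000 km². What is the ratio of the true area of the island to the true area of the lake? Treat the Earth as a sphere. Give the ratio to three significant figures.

0.579

Mercator's areal exaggeration is sec²φ; hence true area = (apparent area) · cos²φ.
True area of island: 310000 × cos²(45.9°) = 310000 × 0.4843 = 150100 km².
True area of lake: 290000 × cos²(19°) = 290000 × 0.8940 = 259300 km².
Ratio = 150100 / 259300 ≈ 0.579.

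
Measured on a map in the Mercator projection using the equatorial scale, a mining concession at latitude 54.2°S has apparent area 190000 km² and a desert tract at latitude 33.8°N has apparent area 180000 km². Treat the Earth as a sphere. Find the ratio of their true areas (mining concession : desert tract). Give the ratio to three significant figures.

Since Mercator area scale is 1/cos²φ, the true area equals the apparent area multiplied by cos²φ.
True area of mining concession: 190000 × cos²(54.2°) = 190000 × 0.3422 = 65010 km².
True area of desert tract: 180000 × cos²(33.8°) = 180000 × 0.6905 = 124300 km².
Ratio = 65010 / 124300 ≈ 0.523.

0.523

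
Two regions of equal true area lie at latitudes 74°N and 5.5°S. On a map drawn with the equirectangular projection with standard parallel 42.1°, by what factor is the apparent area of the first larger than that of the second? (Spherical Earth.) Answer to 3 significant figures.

With standard parallel φ₀ = 42.1°, the equirectangular projection gives x = Rλ cos φ₀, y = Rφ, so h = 1 and k = cos 42.1° / cos φ.
Areal scale at 74°: h·k = 1.000 × 2.692 = 2.692.
Areal scale at 5.5°: h·k = 1.000 × 0.7454 = 0.7454.
Ratio = 2.692/0.7454 ≈ 3.61.

3.61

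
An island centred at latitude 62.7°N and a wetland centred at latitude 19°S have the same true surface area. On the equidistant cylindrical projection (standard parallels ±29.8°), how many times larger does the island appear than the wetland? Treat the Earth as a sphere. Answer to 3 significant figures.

2.06

The equidistant cylindrical projection with φ₀ = 29.8° has h = 1 (meridians true) and k = cos φ₀ / cos φ along parallels.
Areal scale at 62.7°: h·k = 1.000 × 1.892 = 1.892.
Areal scale at 19°: h·k = 1.000 × 0.9178 = 0.9178.
Ratio = 1.892/0.9178 ≈ 2.06.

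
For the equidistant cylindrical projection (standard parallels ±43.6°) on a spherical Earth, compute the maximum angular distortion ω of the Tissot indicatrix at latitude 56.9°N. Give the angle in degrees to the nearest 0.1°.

With standard parallel φ₀ = 43.6°, the equirectangular projection gives x = Rλ cos φ₀, y = Rφ, so h = 1 and k = cos 43.6° / cos φ.
At 56.9°: h = 1.000, k = 1.326; principal scales a = 1.326, b = 1.000.
sin(ω/2) = (a − b)/(a + b) = 0.3261/2.326 = 0.1402, so ω = 2 arcsin(0.1402) ≈ 16.1°.

16.1°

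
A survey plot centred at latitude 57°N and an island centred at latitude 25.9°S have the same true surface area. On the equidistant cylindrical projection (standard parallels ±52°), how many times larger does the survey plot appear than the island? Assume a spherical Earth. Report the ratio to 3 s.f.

The equidistant cylindrical projection with φ₀ = 52° has h = 1 (meridians true) and k = cos φ₀ / cos φ along parallels.
Areal scale at 57°: h·k = 1.000 × 1.130 = 1.130.
Areal scale at 25.9°: h·k = 1.000 × 0.6844 = 0.6844.
Ratio = 1.130/0.6844 ≈ 1.65.

1.65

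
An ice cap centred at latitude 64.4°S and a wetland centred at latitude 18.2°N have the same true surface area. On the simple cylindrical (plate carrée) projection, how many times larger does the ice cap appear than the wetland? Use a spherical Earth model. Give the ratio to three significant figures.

Plate carrée maps x = Rλ, y = Rφ. The meridian scale is h = 1 and the parallel scale is k = 1/cos φ = sec φ.
Areal scale at 64.4°: h·k = 1.000 × 2.314 = 2.314.
Areal scale at 18.2°: h·k = 1.000 × 1.053 = 1.053.
Ratio = 2.314/1.053 ≈ 2.20.

2.20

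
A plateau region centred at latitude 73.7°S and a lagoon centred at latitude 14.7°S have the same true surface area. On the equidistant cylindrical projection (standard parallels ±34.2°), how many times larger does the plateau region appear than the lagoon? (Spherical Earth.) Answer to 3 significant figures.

The equidistant cylindrical projection with φ₀ = 34.2° has h = 1 (meridians true) and k = cos φ₀ / cos φ along parallels.
Areal scale at 73.7°: h·k = 1.000 × 2.947 = 2.947.
Areal scale at 14.7°: h·k = 1.000 × 0.8551 = 0.8551.
Ratio = 2.947/0.8551 ≈ 3.45.

3.45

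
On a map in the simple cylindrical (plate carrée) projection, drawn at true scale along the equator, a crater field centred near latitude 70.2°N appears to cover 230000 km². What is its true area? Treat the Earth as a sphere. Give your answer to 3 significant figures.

77900 km²

For the equirectangular projection with φ₀ = 0 (plate carrée), h = 1 along meridians and k = sec φ along parallels.
Areal scale = h·k = 1 × sec φ; at 70.2°, h = 1.000, k = 2.952, so h·k = 2.952.
True area = apparent / (areal scale) = 230000 / 2.952 ≈ 77900 km².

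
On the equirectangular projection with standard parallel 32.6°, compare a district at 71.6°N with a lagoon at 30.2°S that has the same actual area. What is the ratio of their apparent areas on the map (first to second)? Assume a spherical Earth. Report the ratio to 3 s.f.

2.74

In the equirectangular projection with standard parallel φ₀ = 32.6° (x = Rλ cos φ₀, y = Rφ), meridians are true-scale (h = 1) and the parallel scale is k = cos φ₀ / cos φ.
Areal scale at 71.6°: h·k = 1.000 × 2.669 = 2.669.
Areal scale at 30.2°: h·k = 1.000 × 0.9748 = 0.9748.
Ratio = 2.669/0.9748 ≈ 2.74.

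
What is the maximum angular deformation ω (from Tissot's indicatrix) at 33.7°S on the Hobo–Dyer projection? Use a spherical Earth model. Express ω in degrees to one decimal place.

The Hobo–Dyer projection is cylindrical equal-area with φ₀ = 37.5°. A cylindrical equal-area projection with standard parallel φ₀ has meridian scale h = cos φ / cos φ₀ and parallel scale k = cos φ₀ / cos φ (so areas are preserved, h·k = 1).
At 33.7°: h = 1.049, k = 0.9536; principal scales a = 1.049, b = 0.9536.
sin(ω/2) = (a − b)/(a + b) = 0.09505/2.002 = 0.04747, so ω = 2 arcsin(0.04747) ≈ 5.4°.

5.4°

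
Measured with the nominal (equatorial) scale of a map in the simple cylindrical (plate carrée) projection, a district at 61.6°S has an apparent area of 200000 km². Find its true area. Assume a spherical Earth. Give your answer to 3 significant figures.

95100 km²

Plate carrée maps x = Rλ, y = Rφ. The meridian scale is h = 1 and the parallel scale is k = 1/cos φ = sec φ.
Areal scale = h·k = 1 × sec φ; at 61.6°, h = 1.000, k = 2.103, so h·k = 2.103.
True area = apparent / (areal scale) = 200000 / 2.103 ≈ 95100 km².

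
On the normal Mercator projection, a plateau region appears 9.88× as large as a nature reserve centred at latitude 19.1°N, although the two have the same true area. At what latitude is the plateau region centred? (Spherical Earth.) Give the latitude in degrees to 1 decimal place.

72.5°

Mercator areal scale is sec²φ, so apparent-area ratio = sec²φ₁ / sec²φ₂ = cos²φ₂ / cos²φ₁.
cos²φ₂ / cos²φ₁ = 9.88  ⇒  cos φ₁ = cos 19.1° / √9.88 = 0.9449/3.143 = 0.3006.
φ₁ = arccos(0.3006) ≈ 72.5°.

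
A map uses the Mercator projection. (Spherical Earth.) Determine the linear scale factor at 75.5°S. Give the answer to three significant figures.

Mercator is conformal, so the point scale is isotropic: h = k = sec φ = 1/cos φ.
k = 1/cos 75.5° = 1/0.2504 = 3.994.

3.99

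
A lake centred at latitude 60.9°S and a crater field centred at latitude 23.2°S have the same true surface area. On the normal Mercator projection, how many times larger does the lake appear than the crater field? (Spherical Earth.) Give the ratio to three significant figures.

3.57

Mercator is conformal with k = sec φ, so areal scale = k² = sec²φ.
At 60.9°: sec²(60.9°) = 1/0.4863² = 4.228.
At 23.2°: sec²(23.2°) = 1/0.9191² = 1.184.
Ratio = 4.228/1.184 = cos²(23.2°)/cos²(60.9°) ≈ 3.57.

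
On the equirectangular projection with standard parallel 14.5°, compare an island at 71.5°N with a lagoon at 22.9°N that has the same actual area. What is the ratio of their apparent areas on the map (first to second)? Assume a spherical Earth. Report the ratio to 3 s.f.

In the equirectangular projection with standard parallel φ₀ = 14.5° (x = Rλ cos φ₀, y = Rφ), meridians are true-scale (h = 1) and the parallel scale is k = cos φ₀ / cos φ.
Areal scale at 71.5°: h·k = 1.000 × 3.051 = 3.051.
Areal scale at 22.9°: h·k = 1.000 × 1.051 = 1.051.
Ratio = 3.051/1.051 ≈ 2.90.

2.90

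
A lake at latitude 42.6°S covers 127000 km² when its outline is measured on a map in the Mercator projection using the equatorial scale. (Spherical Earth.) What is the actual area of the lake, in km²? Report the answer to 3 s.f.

68800 km²

Mercator is conformal, so the point scale is isotropic: h = k = sec φ = 1/cos φ.
Areal scale = k² = sec²φ = 1/cos²(42.6°) = 1/0.7361² = 1.846.
True area = apparent / (areal scale) = 127000 / 1.846 ≈ 68800 km².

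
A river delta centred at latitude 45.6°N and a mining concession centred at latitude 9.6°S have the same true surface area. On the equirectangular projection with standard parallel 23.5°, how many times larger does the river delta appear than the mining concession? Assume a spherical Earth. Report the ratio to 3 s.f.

With standard parallel φ₀ = 23.5°, the equirectangular projection gives x = Rλ cos φ₀, y = Rφ, so h = 1 and k = cos 23.5° / cos φ.
Areal scale at 45.6°: h·k = 1.000 × 1.311 = 1.311.
Areal scale at 9.6°: h·k = 1.000 × 0.9301 = 0.9301.
Ratio = 1.311/0.9301 ≈ 1.41.

1.41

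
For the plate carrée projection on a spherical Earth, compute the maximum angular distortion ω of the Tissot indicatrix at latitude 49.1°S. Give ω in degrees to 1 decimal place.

For the equirectangular projection with φ₀ = 0 (plate carrée), h = 1 along meridians and k = sec φ along parallels.
At 49.1°: h = 1.000, k = 1.527; principal scales a = 1.527, b = 1.000.
sin(ω/2) = (a − b)/(a + b) = 0.5273/2.527 = 0.2086, so ω = 2 arcsin(0.2086) ≈ 24.1°.

24.1°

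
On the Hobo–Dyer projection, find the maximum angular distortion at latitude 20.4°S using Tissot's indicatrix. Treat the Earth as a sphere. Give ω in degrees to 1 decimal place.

Hobo–Dyer is a cylindrical equal-area projection with standard parallels at ±37.5°. Cylindrical equal-area (φ₀ = 37.5°): h = cos φ / cos 37.5° along meridians, k = cos 37.5° / cos φ along parallels; h·k = 1.
At 20.4°: h = 1.181, k = 0.8464; principal scales a = 1.181, b = 0.8464.
sin(ω/2) = (a − b)/(a + b) = 0.3350/2.028 = 0.1652, so ω = 2 arcsin(0.1652) ≈ 19.0°.

19.0°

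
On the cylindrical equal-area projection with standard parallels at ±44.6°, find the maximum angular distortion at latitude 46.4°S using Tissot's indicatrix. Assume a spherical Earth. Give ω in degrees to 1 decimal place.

A cylindrical equal-area projection with standard parallel φ₀ has meridian scale h = cos φ / cos φ₀ and parallel scale k = cos φ₀ / cos φ (so areas are preserved, h·k = 1).
At 46.4°: h = 0.9685, k = 1.032; principal scales a = 1.032, b = 0.9685.
sin(ω/2) = (a − b)/(a + b) = 0.06396/2.001 = 0.03196, so ω = 2 arcsin(0.03196) ≈ 3.7°.

3.7°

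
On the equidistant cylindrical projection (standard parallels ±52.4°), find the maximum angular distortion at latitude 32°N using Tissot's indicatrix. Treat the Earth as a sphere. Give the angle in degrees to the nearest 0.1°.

18.8°

With standard parallel φ₀ = 52.4°, the equirectangular projection gives x = Rλ cos φ₀, y = Rφ, so h = 1 and k = cos 52.4° / cos φ.
At 32°: h = 1.000, k = 0.7195; principal scales a = 1.000, b = 0.7195.
sin(ω/2) = (a − b)/(a + b) = 0.2805/1.719 = 0.1631, so ω = 2 arcsin(0.1631) ≈ 18.8°.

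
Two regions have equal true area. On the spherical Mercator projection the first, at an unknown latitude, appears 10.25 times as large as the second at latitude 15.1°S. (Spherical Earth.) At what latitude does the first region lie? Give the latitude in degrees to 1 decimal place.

For equal true areas on Mercator, apparent areas scale as sec²φ, so the ratio is cos²φ₂ / cos²φ₁.
cos²φ₂ / cos²φ₁ = 10.25  ⇒  cos φ₁ = cos 15.1° / √10.25 = 0.9655/3.202 = 0.3016.
φ₁ = arccos(0.3016) ≈ 72.4°.

72.4°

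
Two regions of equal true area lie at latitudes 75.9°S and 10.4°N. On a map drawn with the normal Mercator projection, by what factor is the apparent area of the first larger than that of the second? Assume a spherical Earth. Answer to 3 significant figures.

Mercator areal scale is sec²φ.
At 75.9°: sec²(75.9°) = 1/0.2436² = 16.85.
At 10.4°: sec²(10.4°) = 1/0.9836² = 1.034.
Ratio = 16.85/1.034 = cos²(10.4°)/cos²(75.9°) ≈ 16.3.

16.3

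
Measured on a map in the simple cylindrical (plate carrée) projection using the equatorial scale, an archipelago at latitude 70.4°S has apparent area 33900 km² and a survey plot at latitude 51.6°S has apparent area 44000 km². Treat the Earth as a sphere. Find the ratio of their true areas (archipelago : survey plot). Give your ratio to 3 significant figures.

0.416

Plate carrée has h = 1 and k = sec φ, giving areal scale sec φ; true area = (apparent area) · cos φ.
True area of archipelago: 33900 × cos(70.4°) = 33900 × 0.3355 = 11370 km².
True area of survey plot: 44000 × cos(51.6°) = 44000 × 0.6211 = 27330 km².
Ratio = 11370 / 27330 ≈ 0.416.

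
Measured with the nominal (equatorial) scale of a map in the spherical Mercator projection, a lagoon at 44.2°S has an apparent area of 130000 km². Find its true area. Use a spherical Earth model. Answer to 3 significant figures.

66800 km²

For Mercator, h = k = sec φ (a conformal cylindrical projection has a single point scale, 1/cos φ).
Areal scale = k² = sec²φ = 1/cos²(44.2°) = 1/0.7169² = 1.946.
True area = apparent / (areal scale) = 130000 / 1.946 ≈ 66800 km².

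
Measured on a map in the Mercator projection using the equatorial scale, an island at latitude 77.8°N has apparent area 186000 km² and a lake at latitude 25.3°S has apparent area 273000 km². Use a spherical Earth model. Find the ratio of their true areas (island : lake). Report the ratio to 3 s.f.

0.0372

Since Mercator area scale is 1/cos²φ, the true area equals the apparent area multiplied by cos²φ.
True area of island: 186000 × cos²(77.8°) = 186000 × 0.04466 = 8306 km².
True area of lake: 273000 × cos²(25.3°) = 273000 × 0.8174 = 223100 km².
Ratio = 8306 / 223100 ≈ 0.0372.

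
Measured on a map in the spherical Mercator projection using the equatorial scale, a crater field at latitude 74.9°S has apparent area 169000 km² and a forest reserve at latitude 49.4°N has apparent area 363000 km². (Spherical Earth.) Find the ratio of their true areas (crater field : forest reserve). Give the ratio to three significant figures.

0.0746

Mercator's areal exaggeration is sec²φ; hence true area = (apparent area) · cos²φ.
True area of crater field: 169000 × cos²(74.9°) = 169000 × 0.06786 = 11470 km².
True area of forest reserve: 363000 × cos²(49.4°) = 363000 × 0.4235 = 153700 km².
Ratio = 11470 / 153700 ≈ 0.0746.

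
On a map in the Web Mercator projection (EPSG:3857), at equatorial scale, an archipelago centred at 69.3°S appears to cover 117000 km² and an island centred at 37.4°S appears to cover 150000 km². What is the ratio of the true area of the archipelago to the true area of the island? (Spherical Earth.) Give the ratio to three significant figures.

0.154

On Mercator the areal scale is sec²φ, so true area = apparent × cos²φ.
True area of archipelago: 117000 × cos²(69.3°) = 117000 × 0.1249 = 14620 km².
True area of island: 150000 × cos²(37.4°) = 150000 × 0.6311 = 94660 km².
Ratio = 14620 / 94660 ≈ 0.154.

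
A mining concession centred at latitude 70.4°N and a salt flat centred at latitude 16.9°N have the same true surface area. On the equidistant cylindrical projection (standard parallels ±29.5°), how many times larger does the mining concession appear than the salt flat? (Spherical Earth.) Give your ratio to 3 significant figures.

2.85

With standard parallel φ₀ = 29.5°, the equirectangular projection gives x = Rλ cos φ₀, y = Rφ, so h = 1 and k = cos 29.5° / cos φ.
Areal scale at 70.4°: h·k = 1.000 × 2.595 = 2.595.
Areal scale at 16.9°: h·k = 1.000 × 0.9096 = 0.9096.
Ratio = 2.595/0.9096 ≈ 2.85.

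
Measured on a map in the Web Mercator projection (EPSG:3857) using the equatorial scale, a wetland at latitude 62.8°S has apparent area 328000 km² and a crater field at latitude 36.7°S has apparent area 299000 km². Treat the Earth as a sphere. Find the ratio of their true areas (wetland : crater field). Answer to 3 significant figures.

Mercator's areal exaggeration is sec²φ; hence true area = (apparent area) · cos²φ.
True area of wetland: 328000 × cos²(62.8°) = 328000 × 0.2089 = 68530 km².
True area of crater field: 299000 × cos²(36.7°) = 299000 × 0.6428 = 192200 km².
Ratio = 68530 / 192200 ≈ 0.357.

0.357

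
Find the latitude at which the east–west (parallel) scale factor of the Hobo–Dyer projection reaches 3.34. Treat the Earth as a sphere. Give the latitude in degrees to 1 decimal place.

The Hobo–Dyer projection is cylindrical equal-area with φ₀ = 37.5°. For cylindrical equal-area with standard parallel φ₀, h = cos φ / cos φ₀ and k = cos φ₀ / cos φ, so h·k = 1.
k = cos φ₀ / cos φ = 3.34  ⇒  cos φ = cos 37.5° / 3.34 = 0.2375.
φ = arccos(0.2375) ≈ 76.3°.

76.3°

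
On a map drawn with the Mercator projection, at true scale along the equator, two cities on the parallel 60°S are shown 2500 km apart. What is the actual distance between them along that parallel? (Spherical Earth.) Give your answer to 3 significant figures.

1250 km

For Mercator, h = k = sec φ (a conformal cylindrical projection has a single point scale, 1/cos φ).
Along the parallel at 60°, map distances are exaggerated by k = sec 60° = 2.000.
True distance = 2500 / 2.000 = 2500 × cos 60° ≈ 1250 km.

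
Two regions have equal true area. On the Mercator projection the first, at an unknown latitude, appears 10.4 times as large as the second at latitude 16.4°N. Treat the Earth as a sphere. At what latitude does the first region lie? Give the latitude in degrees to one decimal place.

On Mercator, (apparent₁)/(apparent₂) = sec²φ₁ / sec²φ₂ when true areas are equal.
cos²φ₂ / cos²φ₁ = 10.4  ⇒  cos φ₁ = cos 16.4° / √10.4 = 0.9593/3.225 = 0.2975.
φ₁ = arccos(0.2975) ≈ 72.7°.

72.7°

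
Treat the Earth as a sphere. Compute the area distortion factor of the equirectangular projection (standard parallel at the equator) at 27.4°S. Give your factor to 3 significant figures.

1.13

In the plate carrée (x = Rλ, y = Rφ), meridians are true-scale (h = 1) and parallels are stretched by k = sec φ.
Areal scale = h·k = 1 × sec φ; at 27.4°, h = 1.000, k = 1.126, so h·k = 1.126.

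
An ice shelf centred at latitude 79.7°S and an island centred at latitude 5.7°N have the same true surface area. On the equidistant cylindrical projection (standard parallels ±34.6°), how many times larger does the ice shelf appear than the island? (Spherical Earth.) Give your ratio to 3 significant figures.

5.57

With standard parallel φ₀ = 34.6°, the equirectangular projection gives x = Rλ cos φ₀, y = Rφ, so h = 1 and k = cos 34.6° / cos φ.
Areal scale at 79.7°: h·k = 1.000 × 4.604 = 4.604.
Areal scale at 5.7°: h·k = 1.000 × 0.8272 = 0.8272.
Ratio = 4.604/0.8272 ≈ 5.57.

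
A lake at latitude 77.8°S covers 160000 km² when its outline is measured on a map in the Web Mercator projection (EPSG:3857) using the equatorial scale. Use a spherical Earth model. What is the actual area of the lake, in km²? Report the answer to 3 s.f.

Mercator is conformal, so the point scale is isotropic: h = k = sec φ = 1/cos φ.
Areal scale = k² = sec²φ = 1/cos²(77.8°) = 1/0.2113² = 22.39.
True area = apparent / (areal scale) = 160000 / 22.39 ≈ 7150 km².

7150 km²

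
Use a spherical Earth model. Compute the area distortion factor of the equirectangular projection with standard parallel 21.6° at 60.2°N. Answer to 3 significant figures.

1.87

The equidistant cylindrical projection with φ₀ = 21.6° has h = 1 (meridians true) and k = cos φ₀ / cos φ along parallels.
Areal scale = h·k = 1 × cos φ₀ / cos φ; at 60.2°, h = 1.000, k = 1.871, so h·k = 1.871.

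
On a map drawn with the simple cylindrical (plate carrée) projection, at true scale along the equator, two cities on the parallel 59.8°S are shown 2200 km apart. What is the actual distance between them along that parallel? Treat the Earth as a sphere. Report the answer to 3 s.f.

Plate carrée maps x = Rλ, y = Rφ. The meridian scale is h = 1 and the parallel scale is k = 1/cos φ = sec φ.
Along the parallel at 59.8°, map distances are exaggerated by k = sec 59.8° = 1.988.
True distance = 2200 / 1.988 = 2200 × cos 59.8° ≈ 1110 km.

1110 km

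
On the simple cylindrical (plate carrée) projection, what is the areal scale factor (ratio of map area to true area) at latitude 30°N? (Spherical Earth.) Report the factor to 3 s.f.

1.15

Plate carrée maps x = Rλ, y = Rφ. The meridian scale is h = 1 and the parallel scale is k = 1/cos φ = sec φ.
Areal scale = h·k = 1 × sec φ; at 30°, h = 1.000, k = 1.155, so h·k = 1.155.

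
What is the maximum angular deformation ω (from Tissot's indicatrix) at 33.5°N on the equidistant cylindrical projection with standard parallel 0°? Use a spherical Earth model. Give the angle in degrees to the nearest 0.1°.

10.4°

Plate carrée maps x = Rλ, y = Rφ. The meridian scale is h = 1 and the parallel scale is k = 1/cos φ = sec φ.
At 33.5°: h = 1.000, k = 1.199; principal scales a = 1.199, b = 1.000.
sin(ω/2) = (a − b)/(a + b) = 0.1992/2.199 = 0.09058, so ω = 2 arcsin(0.09058) ≈ 10.4°.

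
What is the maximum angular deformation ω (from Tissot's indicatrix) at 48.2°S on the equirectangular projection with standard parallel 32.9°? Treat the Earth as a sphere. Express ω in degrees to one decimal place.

With standard parallel φ₀ = 32.9°, the equirectangular projection gives x = Rλ cos φ₀, y = Rφ, so h = 1 and k = cos 32.9° / cos φ.
At 48.2°: h = 1.000, k = 1.260; principal scales a = 1.260, b = 1.000.
sin(ω/2) = (a − b)/(a + b) = 0.2597/2.260 = 0.1149, so ω = 2 arcsin(0.1149) ≈ 13.2°.

13.2°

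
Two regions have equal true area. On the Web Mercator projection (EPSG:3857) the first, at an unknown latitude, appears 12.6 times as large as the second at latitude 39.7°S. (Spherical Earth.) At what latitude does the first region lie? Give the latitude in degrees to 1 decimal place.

Mercator areal scale is sec²φ, so apparent-area ratio = sec²φ₁ / sec²φ₂ = cos²φ₂ / cos²φ₁.
cos²φ₂ / cos²φ₁ = 12.6  ⇒  cos φ₁ = cos 39.7° / √12.6 = 0.7694/3.550 = 0.2168.
φ₁ = arccos(0.2168) ≈ 77.5°.

77.5°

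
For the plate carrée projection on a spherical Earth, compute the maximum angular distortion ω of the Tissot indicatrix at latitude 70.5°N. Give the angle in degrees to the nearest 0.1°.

59.9°

In the plate carrée (x = Rλ, y = Rφ), meridians are true-scale (h = 1) and parallels are stretched by k = sec φ.
At 70.5°: h = 1.000, k = 2.996; principal scales a = 2.996, b = 1.000.
sin(ω/2) = (a − b)/(a + b) = 1.996/3.996 = 0.4995, so ω = 2 arcsin(0.4995) ≈ 59.9°.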